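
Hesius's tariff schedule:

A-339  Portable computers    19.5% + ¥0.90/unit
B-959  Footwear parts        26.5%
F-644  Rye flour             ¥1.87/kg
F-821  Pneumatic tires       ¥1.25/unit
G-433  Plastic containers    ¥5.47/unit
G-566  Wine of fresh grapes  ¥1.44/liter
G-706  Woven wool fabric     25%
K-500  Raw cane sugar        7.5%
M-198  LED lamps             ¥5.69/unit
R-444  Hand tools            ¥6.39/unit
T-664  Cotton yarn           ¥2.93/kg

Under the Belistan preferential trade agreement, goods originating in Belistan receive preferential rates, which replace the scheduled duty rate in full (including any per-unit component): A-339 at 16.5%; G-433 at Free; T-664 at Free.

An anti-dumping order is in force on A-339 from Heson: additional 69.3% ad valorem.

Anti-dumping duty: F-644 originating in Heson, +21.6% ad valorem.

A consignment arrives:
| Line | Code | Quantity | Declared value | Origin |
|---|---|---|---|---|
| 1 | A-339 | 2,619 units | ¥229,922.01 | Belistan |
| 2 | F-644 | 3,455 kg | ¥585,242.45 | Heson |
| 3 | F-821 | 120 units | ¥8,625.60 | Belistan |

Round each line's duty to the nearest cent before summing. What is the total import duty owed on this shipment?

¥170,960.35

Line 1 (A-339, Belistan, 2,619 units, ¥229,922.01):
Base rate for A-339 is 19.5% + ¥0.90/unit.
Origin Belistan qualifies under the Hesius–Belistan agreement and A-339 is covered: preferential rate 16.5% applies instead.
The additional-duty order on A-339 targets Heson, not Belistan; it does not apply.
Duty = ¥229,922.01 × 16.5% = ¥37,937.13.
Line 2 (F-644, Heson, 3,455 kg, ¥585,242.45):
Base rate for F-644 is ¥1.87/kg.
Additional duty on F-644 from Heson: +21.6% ad valorem. Applied ad valorem rate = 21.6%.
Duty = ¥585,242.45 × 21.6% + 3,455 × ¥1.87 = ¥132,873.22.
Line 3 (F-821, Belistan, 120 units, ¥8,625.60):
Base rate for F-821 is ¥1.25/unit.
Origin Belistan is the FTA partner but F-821 is not on the preference list; base rate stands.
Duty = 120 × ¥1.25 = ¥150.00.
Total = ¥37,937.13 + ¥132,873.22 + ¥150.00 = ¥170,960.35.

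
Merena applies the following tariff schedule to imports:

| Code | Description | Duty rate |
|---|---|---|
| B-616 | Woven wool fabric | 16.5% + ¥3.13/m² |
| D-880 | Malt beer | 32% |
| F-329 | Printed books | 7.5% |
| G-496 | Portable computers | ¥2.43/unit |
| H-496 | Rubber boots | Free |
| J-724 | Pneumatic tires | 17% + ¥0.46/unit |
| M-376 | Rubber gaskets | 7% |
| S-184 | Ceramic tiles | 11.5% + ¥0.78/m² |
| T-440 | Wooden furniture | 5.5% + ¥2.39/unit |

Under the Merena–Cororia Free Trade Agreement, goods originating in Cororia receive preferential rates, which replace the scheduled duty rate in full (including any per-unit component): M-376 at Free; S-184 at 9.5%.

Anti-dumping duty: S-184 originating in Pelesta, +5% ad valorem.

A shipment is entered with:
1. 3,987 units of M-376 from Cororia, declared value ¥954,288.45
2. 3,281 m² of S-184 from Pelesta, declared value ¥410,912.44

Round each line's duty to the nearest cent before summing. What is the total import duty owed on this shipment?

¥70,359.73

Line 1 (M-376, Cororia, 3,987 units, ¥954,288.45):
Base rate for M-376 is 7%.
Origin Cororia qualifies under the Merena–Cororia agreement and M-376 is covered: preferential rate Free applies instead.
Duty = ¥954,288.45 × 0% = ¥0.00.
Line 2 (S-184, Pelesta, 3,281 m², ¥410,912.44):
Base rate for S-184 is 11.5% + ¥0.78/m².
S-184 has an FTA preferential rate, but origin Pelesta is not Cororia; base rate stands.
Additional duty on S-184 from Pelesta: +5%. Applied ad valorem rate: 11.5% + 5% = 16.5%.
Duty = ¥410,912.44 × 16.5% + 3,281 × ¥0.78 = ¥70,359.73.
Total = ¥0.00 + ¥70,359.73 = ¥70,359.73.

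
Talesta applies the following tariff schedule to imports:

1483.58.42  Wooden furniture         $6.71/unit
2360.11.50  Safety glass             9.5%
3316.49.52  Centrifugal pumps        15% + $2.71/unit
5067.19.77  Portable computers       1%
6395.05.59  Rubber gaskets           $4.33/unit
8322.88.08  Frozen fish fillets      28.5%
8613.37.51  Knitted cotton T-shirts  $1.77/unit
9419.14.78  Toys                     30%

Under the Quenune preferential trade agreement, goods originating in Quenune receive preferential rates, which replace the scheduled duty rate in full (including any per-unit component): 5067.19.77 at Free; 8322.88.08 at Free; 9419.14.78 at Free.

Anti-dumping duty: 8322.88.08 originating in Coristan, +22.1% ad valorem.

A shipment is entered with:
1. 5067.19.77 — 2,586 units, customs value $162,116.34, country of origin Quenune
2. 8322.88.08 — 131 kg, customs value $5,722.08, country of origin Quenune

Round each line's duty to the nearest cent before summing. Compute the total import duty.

$0.00

Line 1 (5067.19.77, Quenune, 2,586 units, $162,116.34):
Base rate for 5067.19.77 is 1%.
Origin Quenune qualifies under the Talesta–Quenune agreement and 5067.19.77 is covered: preferential rate Free applies instead.
Duty = $162,116.34 × 0% = $0.00.
Line 2 (8322.88.08, Quenune, 131 kg, $5,722.08):
Base rate for 8322.88.08 is 28.5%.
Origin Quenune qualifies under the Talesta–Quenune agreement and 8322.88.08 is covered: preferential rate Free applies instead.
The additional-duty order on 8322.88.08 targets Coristan, not Quenune; it does not apply.
Duty = $5,722.08 × 0% = $0.00.
Total = $0.00 + $0.00 = $0.00.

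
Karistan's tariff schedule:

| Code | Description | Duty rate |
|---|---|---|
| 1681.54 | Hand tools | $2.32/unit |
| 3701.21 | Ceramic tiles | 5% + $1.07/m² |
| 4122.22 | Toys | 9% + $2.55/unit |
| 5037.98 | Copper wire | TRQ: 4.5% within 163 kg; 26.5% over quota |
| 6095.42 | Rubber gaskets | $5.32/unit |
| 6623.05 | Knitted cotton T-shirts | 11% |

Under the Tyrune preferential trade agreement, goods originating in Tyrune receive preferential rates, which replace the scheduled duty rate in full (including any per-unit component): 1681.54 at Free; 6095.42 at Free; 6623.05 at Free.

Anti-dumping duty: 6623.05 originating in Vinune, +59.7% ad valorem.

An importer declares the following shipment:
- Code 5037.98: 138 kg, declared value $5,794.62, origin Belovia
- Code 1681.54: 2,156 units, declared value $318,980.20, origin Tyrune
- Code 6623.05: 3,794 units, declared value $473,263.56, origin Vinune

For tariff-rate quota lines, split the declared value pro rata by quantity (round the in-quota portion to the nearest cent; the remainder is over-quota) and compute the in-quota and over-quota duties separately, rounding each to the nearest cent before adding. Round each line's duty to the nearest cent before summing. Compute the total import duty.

$334,858.10

Line 1 (5037.98, Belovia, 138 kg, $5,794.62):
Code 5037.98 is under a tariff-rate quota (threshold 163 kg). Quantity 138 kg is within the quota, so the in-quota rate 4.5% applies to the full value.
Duty = $5,794.62 × 4.5% = $260.76.
Line 2 (1681.54, Tyrune, 2,156 units, $318,980.20):
Base rate for 1681.54 is $2.32/unit.
Origin Tyrune qualifies under the Karistan–Tyrune agreement and 1681.54 is covered: preferential rate Free applies instead.
Duty = $318,980.20 × 0% = $0.00.
Line 3 (6623.05, Vinune, 3,794 units, $473,263.56):
Base rate for 6623.05 is 11%.
6623.05 has an FTA preferential rate, but origin Vinune is not Tyrune; base rate stands.
Additional duty on 6623.05 from Vinune: +59.7%. Applied ad valorem rate: 11% + 59.7% = 70.7%.
Duty = $473,263.56 × 70.7% = $334,597.34.
Total = $260.76 + $0.00 + $334,597.34 = $334,858.10.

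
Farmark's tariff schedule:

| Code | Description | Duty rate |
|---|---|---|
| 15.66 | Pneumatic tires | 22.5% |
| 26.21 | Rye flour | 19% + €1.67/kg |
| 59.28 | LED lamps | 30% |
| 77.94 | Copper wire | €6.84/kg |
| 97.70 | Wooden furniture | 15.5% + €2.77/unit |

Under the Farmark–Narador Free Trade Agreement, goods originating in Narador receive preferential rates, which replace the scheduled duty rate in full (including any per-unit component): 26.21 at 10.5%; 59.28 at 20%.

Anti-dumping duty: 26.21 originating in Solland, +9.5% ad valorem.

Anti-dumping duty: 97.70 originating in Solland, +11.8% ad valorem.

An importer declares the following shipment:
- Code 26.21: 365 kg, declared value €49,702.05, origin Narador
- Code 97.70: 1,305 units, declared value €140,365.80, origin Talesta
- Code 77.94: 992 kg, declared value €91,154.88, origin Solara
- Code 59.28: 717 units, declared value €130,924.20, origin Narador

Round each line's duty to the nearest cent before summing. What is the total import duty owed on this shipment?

€63,560.39

Line 1 (26.21, Narador, 365 kg, €49,702.05):
Base rate for 26.21 is 19% + €1.67/kg.
Origin Narador qualifies under the Farmark–Narador agreement and 26.21 is covered: preferential rate 10.5% applies instead.
The additional-duty order on 26.21 targets Solland, not Narador; it does not apply.
Duty = €49,702.05 × 10.5% = €5,218.72.
Line 2 (97.70, Talesta, 1,305 units, €140,365.80):
Base rate for 97.70 is 15.5% + €2.77/unit.
The additional-duty order on 97.70 targets Solland, not Talesta; it does not apply.
Duty = €140,365.80 × 15.5% + 1,305 × €2.77 = €25,371.55.
Line 3 (77.94, Solara, 992 kg, €91,154.88):
Base rate for 77.94 is €6.84/kg.
Duty = 992 × €6.84 = €6,785.28.
Line 4 (59.28, Narador, 717 units, €130,924.20):
Base rate for 59.28 is 30%.
Origin Narador qualifies under the Farmark–Narador agreement and 59.28 is covered: preferential rate 20% applies instead.
Duty = €130,924.20 × 20% = €26,184.84.
Total = €5,218.72 + €25,371.55 + €6,785.28 + €26,184.84 = €63,560.39.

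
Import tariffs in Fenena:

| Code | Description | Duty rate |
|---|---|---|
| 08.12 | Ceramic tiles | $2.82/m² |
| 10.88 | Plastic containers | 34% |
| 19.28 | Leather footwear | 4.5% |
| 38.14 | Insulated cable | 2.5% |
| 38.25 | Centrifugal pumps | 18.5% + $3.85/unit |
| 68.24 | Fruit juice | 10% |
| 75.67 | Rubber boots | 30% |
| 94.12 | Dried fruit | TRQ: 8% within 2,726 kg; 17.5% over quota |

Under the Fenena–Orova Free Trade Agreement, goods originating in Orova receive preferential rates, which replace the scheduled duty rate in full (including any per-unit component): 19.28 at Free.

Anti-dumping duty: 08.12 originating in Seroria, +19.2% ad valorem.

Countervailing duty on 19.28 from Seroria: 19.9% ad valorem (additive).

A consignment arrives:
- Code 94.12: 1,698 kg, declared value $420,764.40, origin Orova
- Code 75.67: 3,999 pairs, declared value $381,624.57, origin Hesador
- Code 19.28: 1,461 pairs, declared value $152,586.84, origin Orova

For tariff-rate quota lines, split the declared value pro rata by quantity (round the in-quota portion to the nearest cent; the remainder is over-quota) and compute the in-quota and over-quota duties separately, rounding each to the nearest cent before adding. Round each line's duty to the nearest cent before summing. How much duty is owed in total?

Line 1 (94.12, Orova, 1,698 kg, $420,764.40):
Code 94.12 is under a tariff-rate quota (threshold 2,726 kg). Quantity 1,698 kg is within the quota, so the in-quota rate 8% applies to the full value.
Duty = $420,764.40 × 8% = $33,661.15.
Line 2 (75.67, Hesador, 3,999 pairs, $381,624.57):
Base rate for 75.67 is 30%.
Duty = $381,624.57 × 30% = $114,487.37.
Line 3 (19.28, Orova, 1,461 pairs, $152,586.84):
Base rate for 19.28 is 4.5%.
Origin Orova qualifies under the Fenena–Orova agreement and 19.28 is covered: preferential rate Free applies instead.
The additional-duty order on 19.28 targets Seroria, not Orova; it does not apply.
Duty = $152,586.84 × 0% = $0.00.
Total = $33,661.15 + $114,487.37 + $0.00 = $148,148.52.

$148,148.52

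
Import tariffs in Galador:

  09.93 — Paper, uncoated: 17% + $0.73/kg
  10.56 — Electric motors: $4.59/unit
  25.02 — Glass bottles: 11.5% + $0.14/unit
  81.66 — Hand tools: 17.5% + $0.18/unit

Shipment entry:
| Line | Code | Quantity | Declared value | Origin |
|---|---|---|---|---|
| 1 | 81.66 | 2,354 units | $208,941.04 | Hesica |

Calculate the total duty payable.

$36,988.40

Line 1 (81.66, Hesica, 2,354 units, $208,941.04):
Base rate for 81.66 is 17.5% + $0.18/unit.
Duty = $208,941.04 × 17.5% + 2,354 × $0.18 = $36,988.40.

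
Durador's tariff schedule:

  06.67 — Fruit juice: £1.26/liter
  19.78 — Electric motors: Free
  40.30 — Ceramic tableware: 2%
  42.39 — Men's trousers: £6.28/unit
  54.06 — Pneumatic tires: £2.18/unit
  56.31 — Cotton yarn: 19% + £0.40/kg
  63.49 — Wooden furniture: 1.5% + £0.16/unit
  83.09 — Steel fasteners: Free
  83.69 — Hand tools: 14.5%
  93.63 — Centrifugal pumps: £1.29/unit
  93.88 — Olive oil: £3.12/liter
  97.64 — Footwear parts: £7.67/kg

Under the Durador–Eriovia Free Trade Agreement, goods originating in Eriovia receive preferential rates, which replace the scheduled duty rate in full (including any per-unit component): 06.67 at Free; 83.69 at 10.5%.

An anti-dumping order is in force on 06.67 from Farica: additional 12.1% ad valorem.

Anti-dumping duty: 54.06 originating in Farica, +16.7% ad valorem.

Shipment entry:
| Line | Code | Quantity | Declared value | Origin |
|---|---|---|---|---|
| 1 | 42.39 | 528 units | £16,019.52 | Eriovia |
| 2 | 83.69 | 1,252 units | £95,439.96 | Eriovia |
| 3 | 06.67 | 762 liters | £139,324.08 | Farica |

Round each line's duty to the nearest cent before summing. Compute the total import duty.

Line 1 (42.39, Eriovia, 528 units, £16,019.52):
Base rate for 42.39 is £6.28/unit.
Origin Eriovia is the FTA partner but 42.39 is not on the preference list; base rate stands.
Duty = 528 × £6.28 = £3,315.84.
Line 2 (83.69, Eriovia, 1,252 units, £95,439.96):
Base rate for 83.69 is 14.5%.
Origin Eriovia qualifies under the Durador–Eriovia agreement and 83.69 is covered: preferential rate 10.5% applies instead.
Duty = £95,439.96 × 10.5% = £10,021.20.
Line 3 (06.67, Farica, 762 liters, £139,324.08):
Base rate for 06.67 is £1.26/liter.
06.67 has an FTA preferential rate, but origin Farica is not Eriovia; base rate stands.
Additional duty on 06.67 from Farica: +12.1% ad valorem. Applied ad valorem rate = 12.1%.
Duty = £139,324.08 × 12.1% + 762 × £1.26 = £17,818.33.
Total = £3,315.84 + £10,021.20 + £17,818.33 = £31,155.37.

£31,155.37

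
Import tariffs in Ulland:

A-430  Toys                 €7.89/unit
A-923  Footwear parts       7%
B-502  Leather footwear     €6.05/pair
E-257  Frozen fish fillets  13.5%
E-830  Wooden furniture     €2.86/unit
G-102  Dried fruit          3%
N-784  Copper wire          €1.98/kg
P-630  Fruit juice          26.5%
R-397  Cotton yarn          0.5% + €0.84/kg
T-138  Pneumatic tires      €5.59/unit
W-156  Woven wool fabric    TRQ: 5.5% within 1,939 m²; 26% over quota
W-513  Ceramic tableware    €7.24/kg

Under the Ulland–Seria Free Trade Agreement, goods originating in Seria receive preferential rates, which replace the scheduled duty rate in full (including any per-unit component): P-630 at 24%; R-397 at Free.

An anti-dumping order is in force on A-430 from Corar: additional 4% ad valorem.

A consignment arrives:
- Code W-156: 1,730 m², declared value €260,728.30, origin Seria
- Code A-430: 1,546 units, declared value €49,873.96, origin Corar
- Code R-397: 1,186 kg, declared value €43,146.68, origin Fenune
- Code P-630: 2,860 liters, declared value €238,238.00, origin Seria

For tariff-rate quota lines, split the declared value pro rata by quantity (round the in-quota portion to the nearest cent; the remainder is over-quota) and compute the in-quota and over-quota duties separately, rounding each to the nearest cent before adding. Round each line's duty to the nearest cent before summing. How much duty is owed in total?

Line 1 (W-156, Seria, 1,730 m², €260,728.30):
Code W-156 is under a tariff-rate quota (threshold 1,939 m²). Quantity 1,730 m² is within the quota, so the in-quota rate 5.5% applies to the full value.
Duty = €260,728.30 × 5.5% = €14,340.06.
Line 2 (A-430, Corar, 1,546 units, €49,873.96):
Base rate for A-430 is €7.89/unit.
Additional duty on A-430 from Corar: +4% ad valorem. Applied ad valorem rate = 4%.
Duty = €49,873.96 × 4% + 1,546 × €7.89 = €14,192.90.
Line 3 (R-397, Fenune, 1,186 kg, €43,146.68):
Base rate for R-397 is 0.5% + €0.84/kg.
R-397 has an FTA preferential rate, but origin Fenune is not Seria; base rate stands.
Duty = €43,146.68 × 0.5% + 1,186 × €0.84 = €1,211.97.
Line 4 (P-630, Seria, 2,860 liters, €238,238.00):
Base rate for P-630 is 26.5%.
Origin Seria qualifies under the Ulland–Seria agreement and P-630 is covered: preferential rate 24% applies instead.
Duty = €238,238.00 × 24% = €57,177.12.
Total = €14,340.06 + €14,192.90 + €1,211.97 + €57,177.12 = €86,922.05.

€86,922.05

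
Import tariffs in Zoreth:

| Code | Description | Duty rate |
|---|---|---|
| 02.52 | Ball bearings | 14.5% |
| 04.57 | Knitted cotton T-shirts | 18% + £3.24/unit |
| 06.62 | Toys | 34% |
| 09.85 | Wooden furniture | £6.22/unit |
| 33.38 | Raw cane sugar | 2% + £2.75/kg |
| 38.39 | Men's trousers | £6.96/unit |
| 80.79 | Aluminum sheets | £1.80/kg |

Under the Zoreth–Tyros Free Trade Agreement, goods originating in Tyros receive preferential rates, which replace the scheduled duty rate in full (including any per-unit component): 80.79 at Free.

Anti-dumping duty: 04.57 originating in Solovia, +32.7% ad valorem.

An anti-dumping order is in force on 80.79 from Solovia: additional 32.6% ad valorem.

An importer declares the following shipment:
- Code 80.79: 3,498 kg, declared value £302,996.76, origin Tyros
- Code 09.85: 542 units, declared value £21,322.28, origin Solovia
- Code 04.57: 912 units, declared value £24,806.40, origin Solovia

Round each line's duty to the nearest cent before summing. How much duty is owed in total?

Line 1 (80.79, Tyros, 3,498 kg, £302,996.76):
Base rate for 80.79 is £1.80/kg.
Origin Tyros qualifies under the Zoreth–Tyros agreement and 80.79 is covered: preferential rate Free applies instead.
The additional-duty order on 80.79 targets Solovia, not Tyros; it does not apply.
Duty = £302,996.76 × 0% = £0.00.
Line 2 (09.85, Solovia, 542 units, £21,322.28):
Base rate for 09.85 is £6.22/unit.
Duty = 542 × £6.22 = £3,371.24.
Line 3 (04.57, Solovia, 912 units, £24,806.40):
Base rate for 04.57 is 18% + £3.24/unit.
Additional duty on 04.57 from Solovia: +32.7%. Applied ad valorem rate: 18% + 32.7% = 50.7%.
Duty = £24,806.40 × 50.7% + 912 × £3.24 = £15,531.72.
Total = £0.00 + £3,371.24 + £15,531.72 = £18,902.96.

£18,902.96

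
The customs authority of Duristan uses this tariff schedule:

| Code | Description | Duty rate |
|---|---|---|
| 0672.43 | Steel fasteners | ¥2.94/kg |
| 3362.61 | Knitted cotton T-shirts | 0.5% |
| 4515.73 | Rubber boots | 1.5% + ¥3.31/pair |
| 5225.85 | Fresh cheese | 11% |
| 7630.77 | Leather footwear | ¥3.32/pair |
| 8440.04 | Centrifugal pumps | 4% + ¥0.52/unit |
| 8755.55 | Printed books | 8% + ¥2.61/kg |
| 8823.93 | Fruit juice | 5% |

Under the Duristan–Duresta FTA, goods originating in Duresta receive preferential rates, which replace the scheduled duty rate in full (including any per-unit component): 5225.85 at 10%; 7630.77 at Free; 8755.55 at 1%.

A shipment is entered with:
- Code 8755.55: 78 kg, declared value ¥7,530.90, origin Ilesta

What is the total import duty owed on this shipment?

Line 1 (8755.55, Ilesta, 78 kg, ¥7,530.90):
Base rate for 8755.55 is 8% + ¥2.61/kg.
8755.55 has an FTA preferential rate, but origin Ilesta is not Duresta; base rate stands.
Duty = ¥7,530.90 × 8% + 78 × ¥2.61 = ¥806.05.

¥806.05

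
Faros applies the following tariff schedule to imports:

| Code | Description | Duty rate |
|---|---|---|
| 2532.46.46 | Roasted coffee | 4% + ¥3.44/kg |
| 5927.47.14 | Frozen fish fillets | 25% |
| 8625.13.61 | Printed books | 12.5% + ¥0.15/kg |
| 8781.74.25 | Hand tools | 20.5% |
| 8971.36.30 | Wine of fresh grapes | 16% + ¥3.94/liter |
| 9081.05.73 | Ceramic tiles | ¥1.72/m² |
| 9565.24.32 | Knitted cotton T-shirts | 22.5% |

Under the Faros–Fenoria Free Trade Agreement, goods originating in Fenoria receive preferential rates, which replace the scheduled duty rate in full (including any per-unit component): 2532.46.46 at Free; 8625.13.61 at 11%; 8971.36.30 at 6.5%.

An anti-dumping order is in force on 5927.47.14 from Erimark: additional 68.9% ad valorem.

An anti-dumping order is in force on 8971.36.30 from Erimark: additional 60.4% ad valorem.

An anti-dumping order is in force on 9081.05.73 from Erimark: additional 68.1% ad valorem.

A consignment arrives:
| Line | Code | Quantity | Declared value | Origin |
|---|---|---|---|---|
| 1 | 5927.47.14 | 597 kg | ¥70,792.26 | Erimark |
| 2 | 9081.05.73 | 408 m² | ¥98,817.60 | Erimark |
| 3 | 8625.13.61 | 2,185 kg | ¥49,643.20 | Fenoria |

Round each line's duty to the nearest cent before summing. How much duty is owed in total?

Line 1 (5927.47.14, Erimark, 597 kg, ¥70,792.26):
Base rate for 5927.47.14 is 25%.
Additional duty on 5927.47.14 from Erimark: +68.9%. Applied ad valorem rate: 25% + 68.9% = 93.9%.
Duty = ¥70,792.26 × 93.9% = ¥66,473.93.
Line 2 (9081.05.73, Erimark, 408 m², ¥98,817.60):
Base rate for 9081.05.73 is ¥1.72/m².
Additional duty on 9081.05.73 from Erimark: +68.1% ad valorem. Applied ad valorem rate = 68.1%.
Duty = ¥98,817.60 × 68.1% + 408 × ¥1.72 = ¥67,996.55.
Line 3 (8625.13.61, Fenoria, 2,185 kg, ¥49,643.20):
Base rate for 8625.13.61 is 12.5% + ¥0.15/kg.
Origin Fenoria qualifies under the Faros–Fenoria agreement and 8625.13.61 is covered: preferential rate 11% applies instead.
Duty = ¥49,643.20 × 11% = ¥5,460.75.
Total = ¥66,473.93 + ¥67,996.55 + ¥5,460.75 = ¥139,931.23.

¥139,931.23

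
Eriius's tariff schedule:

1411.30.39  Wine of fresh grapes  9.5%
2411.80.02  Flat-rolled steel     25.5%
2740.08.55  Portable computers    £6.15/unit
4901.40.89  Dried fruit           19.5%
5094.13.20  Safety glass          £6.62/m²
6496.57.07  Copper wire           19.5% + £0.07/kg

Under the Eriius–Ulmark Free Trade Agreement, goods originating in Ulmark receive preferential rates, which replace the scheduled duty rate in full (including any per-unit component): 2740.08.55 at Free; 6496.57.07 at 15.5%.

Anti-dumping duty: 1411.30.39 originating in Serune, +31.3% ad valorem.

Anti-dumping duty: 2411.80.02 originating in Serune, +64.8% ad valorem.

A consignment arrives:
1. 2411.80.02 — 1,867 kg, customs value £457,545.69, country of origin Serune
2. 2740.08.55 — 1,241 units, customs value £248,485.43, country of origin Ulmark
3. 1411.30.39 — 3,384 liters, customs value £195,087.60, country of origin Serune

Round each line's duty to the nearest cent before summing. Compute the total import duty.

Line 1 (2411.80.02, Serune, 1,867 kg, £457,545.69):
Base rate for 2411.80.02 is 25.5%.
Additional duty on 2411.80.02 from Serune: +64.8%. Applied ad valorem rate: 25.5% + 64.8% = 90.3%.
Duty = £457,545.69 × 90.3% = £413,163.76.
Line 2 (2740.08.55, Ulmark, 1,241 units, £248,485.43):
Base rate for 2740.08.55 is £6.15/unit.
Origin Ulmark qualifies under the Eriius–Ulmark agreement and 2740.08.55 is covered: preferential rate Free applies instead.
Duty = £248,485.43 × 0% = £0.00.
Line 3 (1411.30.39, Serune, 3,384 liters, £195,087.60):
Base rate for 1411.30.39 is 9.5%.
Additional duty on 1411.30.39 from Serune: +31.3%. Applied ad valorem rate: 9.5% + 31.3% = 40.8%.
Duty = £195,087.60 × 40.8% = £79,595.74.
Total = £413,163.76 + £0.00 + £79,595.74 = £492,759.50.

£492,759.50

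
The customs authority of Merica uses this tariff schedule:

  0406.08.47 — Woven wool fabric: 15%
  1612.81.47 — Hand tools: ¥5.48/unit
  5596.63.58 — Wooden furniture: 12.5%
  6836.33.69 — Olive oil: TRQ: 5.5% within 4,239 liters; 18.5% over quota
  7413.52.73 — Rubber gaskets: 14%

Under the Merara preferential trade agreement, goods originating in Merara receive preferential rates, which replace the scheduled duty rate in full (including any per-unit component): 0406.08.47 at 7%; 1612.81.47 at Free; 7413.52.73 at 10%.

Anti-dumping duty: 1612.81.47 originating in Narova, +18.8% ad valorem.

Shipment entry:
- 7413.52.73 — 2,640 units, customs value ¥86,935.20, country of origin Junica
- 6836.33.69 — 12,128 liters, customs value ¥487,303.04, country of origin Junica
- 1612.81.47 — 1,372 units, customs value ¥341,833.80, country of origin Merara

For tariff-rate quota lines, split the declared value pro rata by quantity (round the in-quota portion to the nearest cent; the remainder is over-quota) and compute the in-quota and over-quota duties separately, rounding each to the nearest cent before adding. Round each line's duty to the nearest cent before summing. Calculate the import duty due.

¥80,180.00

Line 1 (7413.52.73, Junica, 2,640 units, ¥86,935.20):
Base rate for 7413.52.73 is 14%.
7413.52.73 has an FTA preferential rate, but origin Junica is not Merara; base rate stands.
Duty = ¥86,935.20 × 14% = ¥12,170.93.
Line 2 (6836.33.69, Junica, 12,128 liters, ¥487,303.04):
Code 6836.33.69 is under a tariff-rate quota (threshold 4,239 liters). In-quota: 4,239 liters at 5.5%; over-quota: 7,889 liters at 18.5%.
Pro-rata value split: in-quota = ¥487,303.04 × 4,239/12,128 = ¥170,323.02; over-quota = ¥487,303.04 − ¥170,323.02 = ¥316,980.02.
In-quota duty = ¥170,323.02 × 5.5% = ¥9,367.77. Over-quota duty = ¥316,980.02 × 18.5% = ¥58,641.30.
Line duty = ¥9,367.77 + ¥58,641.30 = ¥68,009.07.
Line 3 (1612.81.47, Merara, 1,372 units, ¥341,833.80):
Base rate for 1612.81.47 is ¥5.48/unit.
Origin Merara qualifies under the Merica–Merara agreement and 1612.81.47 is covered: preferential rate Free applies instead.
The additional-duty order on 1612.81.47 targets Narova, not Merara; it does not apply.
Duty = ¥341,833.80 × 0% = ¥0.00.
Total = ¥12,170.93 + ¥68,009.07 + ¥0.00 = ¥80,180.00.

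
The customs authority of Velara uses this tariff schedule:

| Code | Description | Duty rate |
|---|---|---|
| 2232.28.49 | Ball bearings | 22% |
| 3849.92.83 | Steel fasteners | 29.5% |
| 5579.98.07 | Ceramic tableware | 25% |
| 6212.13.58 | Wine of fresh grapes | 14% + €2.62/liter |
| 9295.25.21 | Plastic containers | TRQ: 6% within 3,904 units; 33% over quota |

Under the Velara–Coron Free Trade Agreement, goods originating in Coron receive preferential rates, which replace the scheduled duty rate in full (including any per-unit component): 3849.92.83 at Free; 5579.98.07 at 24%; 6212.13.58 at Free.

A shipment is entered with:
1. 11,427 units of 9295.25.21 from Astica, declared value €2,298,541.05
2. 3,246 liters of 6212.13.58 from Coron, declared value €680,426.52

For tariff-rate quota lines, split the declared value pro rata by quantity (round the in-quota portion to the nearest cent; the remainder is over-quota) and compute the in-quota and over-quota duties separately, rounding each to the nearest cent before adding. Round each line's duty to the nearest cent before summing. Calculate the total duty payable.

Line 1 (9295.25.21, Astica, 11,427 units, €2,298,541.05):
Code 9295.25.21 is under a tariff-rate quota (threshold 3,904 units). In-quota: 3,904 units at 6%; over-quota: 7,523 units at 33%.
Pro-rata value split: in-quota = €2,298,541.05 × 3,904/11,427 = €785,289.60; over-quota = €2,298,541.05 − €785,289.60 = €1,513,251.45.
In-quota duty = €785,289.60 × 6% = €47,117.38. Over-quota duty = €1,513,251.45 × 33% = €499,372.98.
Line duty = €47,117.38 + €499,372.98 = €546,490.36.
Line 2 (6212.13.58, Coron, 3,246 liters, €680,426.52):
Base rate for 6212.13.58 is 14% + €2.62/liter.
Origin Coron qualifies under the Velara–Coron agreement and 6212.13.58 is covered: preferential rate Free applies instead.
Duty = €680,426.52 × 0% = €0.00.
Total = €546,490.36 + €0.00 = €546,490.36.

€546,490.36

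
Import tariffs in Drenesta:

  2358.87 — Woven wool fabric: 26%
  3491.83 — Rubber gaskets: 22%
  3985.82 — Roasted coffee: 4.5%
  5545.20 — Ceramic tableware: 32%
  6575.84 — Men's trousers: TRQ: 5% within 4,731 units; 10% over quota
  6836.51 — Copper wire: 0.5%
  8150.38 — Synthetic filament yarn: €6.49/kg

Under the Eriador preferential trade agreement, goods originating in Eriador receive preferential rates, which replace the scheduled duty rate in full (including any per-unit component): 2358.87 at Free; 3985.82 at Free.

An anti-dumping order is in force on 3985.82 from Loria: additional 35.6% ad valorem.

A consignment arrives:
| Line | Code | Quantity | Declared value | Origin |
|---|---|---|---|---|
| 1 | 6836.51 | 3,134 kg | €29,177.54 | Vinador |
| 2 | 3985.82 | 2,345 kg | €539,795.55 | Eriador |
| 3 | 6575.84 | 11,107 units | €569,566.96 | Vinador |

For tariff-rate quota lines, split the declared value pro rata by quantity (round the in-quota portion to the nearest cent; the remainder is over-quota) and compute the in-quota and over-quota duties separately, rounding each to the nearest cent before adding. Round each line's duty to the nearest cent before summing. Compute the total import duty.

€44,972.30

Line 1 (6836.51, Vinador, 3,134 kg, €29,177.54):
Base rate for 6836.51 is 0.5%.
Duty = €29,177.54 × 0.5% = €145.89.
Line 2 (3985.82, Eriador, 2,345 kg, €539,795.55):
Base rate for 3985.82 is 4.5%.
Origin Eriador qualifies under the Drenesta–Eriador agreement and 3985.82 is covered: preferential rate Free applies instead.
The additional-duty order on 3985.82 targets Loria, not Eriador; it does not apply.
Duty = €539,795.55 × 0% = €0.00.
Line 3 (6575.84, Vinador, 11,107 units, €569,566.96):
Code 6575.84 is under a tariff-rate quota (threshold 4,731 units). In-quota: 4,731 units at 5%; over-quota: 6,376 units at 10%.
Pro-rata value split: in-quota = €569,566.96 × 4,731/11,107 = €242,605.68; over-quota = €569,566.96 − €242,605.68 = €326,961.28.
In-quota duty = €242,605.68 × 5% = €12,130.28. Over-quota duty = €326,961.28 × 10% = €32,696.13.
Line duty = €12,130.28 + €32,696.13 = €44,826.41.
Total = €145.89 + €0.00 + €44,826.41 = €44,972.30.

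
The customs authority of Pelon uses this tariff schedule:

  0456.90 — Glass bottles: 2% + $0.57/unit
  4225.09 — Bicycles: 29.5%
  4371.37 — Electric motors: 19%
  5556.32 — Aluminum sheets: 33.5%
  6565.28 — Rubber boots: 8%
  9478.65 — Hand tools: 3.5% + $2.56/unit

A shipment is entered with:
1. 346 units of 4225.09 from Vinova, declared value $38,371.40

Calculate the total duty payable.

Line 1 (4225.09, Vinova, 346 units, $38,371.40):
Base rate for 4225.09 is 29.5%.
Duty = $38,371.40 × 29.5% = $11,319.56.

$11,319.56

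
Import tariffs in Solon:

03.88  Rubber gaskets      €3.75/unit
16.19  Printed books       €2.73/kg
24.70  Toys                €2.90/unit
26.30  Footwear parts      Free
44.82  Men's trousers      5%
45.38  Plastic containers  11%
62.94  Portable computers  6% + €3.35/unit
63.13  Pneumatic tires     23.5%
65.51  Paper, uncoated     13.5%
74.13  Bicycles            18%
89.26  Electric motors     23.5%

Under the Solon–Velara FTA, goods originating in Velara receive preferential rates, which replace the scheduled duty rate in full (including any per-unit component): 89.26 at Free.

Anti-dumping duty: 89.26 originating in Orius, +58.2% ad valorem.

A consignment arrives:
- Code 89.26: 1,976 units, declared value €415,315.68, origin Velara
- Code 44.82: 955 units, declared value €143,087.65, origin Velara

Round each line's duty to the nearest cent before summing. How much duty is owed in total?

Line 1 (89.26, Velara, 1,976 units, €415,315.68):
Base rate for 89.26 is 23.5%.
Origin Velara qualifies under the Solon–Velara agreement and 89.26 is covered: preferential rate Free applies instead.
The additional-duty order on 89.26 targets Orius, not Velara; it does not apply.
Duty = €415,315.68 × 0% = €0.00.
Line 2 (44.82, Velara, 955 units, €143,087.65):
Base rate for 44.82 is 5%.
Origin Velara is the FTA partner but 44.82 is not on the preference list; base rate stands.
Duty = €143,087.65 × 5% = €7,154.38.
Total = €0.00 + €7,154.38 = €7,154.38.

€7,154.38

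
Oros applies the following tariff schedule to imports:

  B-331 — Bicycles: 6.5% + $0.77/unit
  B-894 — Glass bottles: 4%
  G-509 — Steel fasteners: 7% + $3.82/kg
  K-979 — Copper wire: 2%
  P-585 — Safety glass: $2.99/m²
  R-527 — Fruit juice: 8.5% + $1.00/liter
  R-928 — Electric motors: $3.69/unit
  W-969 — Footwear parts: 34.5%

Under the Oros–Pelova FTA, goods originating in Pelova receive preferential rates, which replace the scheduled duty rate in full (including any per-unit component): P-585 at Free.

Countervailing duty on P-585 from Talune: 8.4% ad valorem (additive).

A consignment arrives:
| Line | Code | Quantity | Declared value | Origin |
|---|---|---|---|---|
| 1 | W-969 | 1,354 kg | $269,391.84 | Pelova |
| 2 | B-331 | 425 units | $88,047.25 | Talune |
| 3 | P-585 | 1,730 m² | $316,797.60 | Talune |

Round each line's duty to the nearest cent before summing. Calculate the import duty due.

$130,774.20

Line 1 (W-969, Pelova, 1,354 kg, $269,391.84):
Base rate for W-969 is 34.5%.
Origin Pelova is the FTA partner but W-969 is not on the preference list; base rate stands.
Duty = $269,391.84 × 34.5% = $92,940.18.
Line 2 (B-331, Talune, 425 units, $88,047.25):
Base rate for B-331 is 6.5% + $0.77/unit.
Duty = $88,047.25 × 6.5% + 425 × $0.77 = $6,050.32.
Line 3 (P-585, Talune, 1,730 m², $316,797.60):
Base rate for P-585 is $2.99/m².
P-585 has an FTA preferential rate, but origin Talune is not Pelova; base rate stands.
Additional duty on P-585 from Talune: +8.4% ad valorem. Applied ad valorem rate = 8.4%.
Duty = $316,797.60 × 8.4% + 1,730 × $2.99 = $31,783.70.
Total = $92,940.18 + $6,050.32 + $31,783.70 = $130,774.20.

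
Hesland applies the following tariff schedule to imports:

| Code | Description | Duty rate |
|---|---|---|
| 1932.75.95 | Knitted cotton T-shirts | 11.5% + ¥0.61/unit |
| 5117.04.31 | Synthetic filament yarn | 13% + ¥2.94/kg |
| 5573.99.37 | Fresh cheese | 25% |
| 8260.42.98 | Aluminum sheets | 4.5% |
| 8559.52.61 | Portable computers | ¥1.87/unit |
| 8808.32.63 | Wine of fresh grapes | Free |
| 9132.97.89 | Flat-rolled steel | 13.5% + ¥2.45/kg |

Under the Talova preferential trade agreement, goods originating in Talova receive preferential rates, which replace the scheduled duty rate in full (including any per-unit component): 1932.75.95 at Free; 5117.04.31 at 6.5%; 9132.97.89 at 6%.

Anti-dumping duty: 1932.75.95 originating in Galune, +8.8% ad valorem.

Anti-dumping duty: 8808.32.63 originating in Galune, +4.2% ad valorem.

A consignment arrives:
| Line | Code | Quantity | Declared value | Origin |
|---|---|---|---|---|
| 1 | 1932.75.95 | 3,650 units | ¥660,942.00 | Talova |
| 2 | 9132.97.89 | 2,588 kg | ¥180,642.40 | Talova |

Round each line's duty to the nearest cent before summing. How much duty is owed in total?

¥10,838.54

Line 1 (1932.75.95, Talova, 3,650 units, ¥660,942.00):
Base rate for 1932.75.95 is 11.5% + ¥0.61/unit.
Origin Talova qualifies under the Hesland–Talova agreement and 1932.75.95 is covered: preferential rate Free applies instead.
The additional-duty order on 1932.75.95 targets Galune, not Talova; it does not apply.
Duty = ¥660,942.00 × 0% = ¥0.00.
Line 2 (9132.97.89, Talova, 2,588 kg, ¥180,642.40):
Base rate for 9132.97.89 is 13.5% + ¥2.45/kg.
Origin Talova qualifies under the Hesland–Talova agreement and 9132.97.89 is covered: preferential rate 6% applies instead.
Duty = ¥180,642.40 × 6% = ¥10,838.54.
Total = ¥0.00 + ¥10,838.54 = ¥10,838.54.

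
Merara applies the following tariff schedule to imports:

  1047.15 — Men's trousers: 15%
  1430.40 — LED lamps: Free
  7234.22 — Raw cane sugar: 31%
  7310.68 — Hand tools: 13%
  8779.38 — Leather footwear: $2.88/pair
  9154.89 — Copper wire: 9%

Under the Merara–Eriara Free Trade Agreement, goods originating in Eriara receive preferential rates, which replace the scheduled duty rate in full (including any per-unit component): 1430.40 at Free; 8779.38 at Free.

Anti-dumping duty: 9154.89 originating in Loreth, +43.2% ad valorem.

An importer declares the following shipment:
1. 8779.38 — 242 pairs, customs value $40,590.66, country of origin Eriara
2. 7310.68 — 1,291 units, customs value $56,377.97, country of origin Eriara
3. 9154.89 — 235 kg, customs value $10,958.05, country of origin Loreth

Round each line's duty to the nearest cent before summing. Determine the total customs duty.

$13,049.24

Line 1 (8779.38, Eriara, 242 pairs, $40,590.66):
Base rate for 8779.38 is $2.88/pair.
Origin Eriara qualifies under the Merara–Eriara agreement and 8779.38 is covered: preferential rate Free applies instead.
Duty = $40,590.66 × 0% = $0.00.
Line 2 (7310.68, Eriara, 1,291 units, $56,377.97):
Base rate for 7310.68 is 13%.
Origin Eriara is the FTA partner but 7310.68 is not on the preference list; base rate stands.
Duty = $56,377.97 × 13% = $7,329.14.
Line 3 (9154.89, Loreth, 235 kg, $10,958.05):
Base rate for 9154.89 is 9%.
Additional duty on 9154.89 from Loreth: +43.2%. Applied ad valorem rate: 9% + 43.2% = 52.2%.
Duty = $10,958.05 × 52.2% = $5,720.10.
Total = $0.00 + $7,329.14 + $5,720.10 = $13,049.24.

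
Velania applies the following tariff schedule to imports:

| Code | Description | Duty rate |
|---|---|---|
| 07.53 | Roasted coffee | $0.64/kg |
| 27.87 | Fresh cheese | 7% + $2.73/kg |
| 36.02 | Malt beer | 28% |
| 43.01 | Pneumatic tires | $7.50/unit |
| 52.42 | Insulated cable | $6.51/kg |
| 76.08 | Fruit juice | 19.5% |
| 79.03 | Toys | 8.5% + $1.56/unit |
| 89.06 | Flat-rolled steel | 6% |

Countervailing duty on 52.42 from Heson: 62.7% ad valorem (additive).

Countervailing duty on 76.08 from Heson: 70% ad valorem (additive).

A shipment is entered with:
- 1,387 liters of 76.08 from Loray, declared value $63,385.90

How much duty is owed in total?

$12,360.25

Line 1 (76.08, Loray, 1,387 liters, $63,385.90):
Base rate for 76.08 is 19.5%.
The additional-duty order on 76.08 targets Heson, not Loray; it does not apply.
Duty = $63,385.90 × 19.5% = $12,360.25.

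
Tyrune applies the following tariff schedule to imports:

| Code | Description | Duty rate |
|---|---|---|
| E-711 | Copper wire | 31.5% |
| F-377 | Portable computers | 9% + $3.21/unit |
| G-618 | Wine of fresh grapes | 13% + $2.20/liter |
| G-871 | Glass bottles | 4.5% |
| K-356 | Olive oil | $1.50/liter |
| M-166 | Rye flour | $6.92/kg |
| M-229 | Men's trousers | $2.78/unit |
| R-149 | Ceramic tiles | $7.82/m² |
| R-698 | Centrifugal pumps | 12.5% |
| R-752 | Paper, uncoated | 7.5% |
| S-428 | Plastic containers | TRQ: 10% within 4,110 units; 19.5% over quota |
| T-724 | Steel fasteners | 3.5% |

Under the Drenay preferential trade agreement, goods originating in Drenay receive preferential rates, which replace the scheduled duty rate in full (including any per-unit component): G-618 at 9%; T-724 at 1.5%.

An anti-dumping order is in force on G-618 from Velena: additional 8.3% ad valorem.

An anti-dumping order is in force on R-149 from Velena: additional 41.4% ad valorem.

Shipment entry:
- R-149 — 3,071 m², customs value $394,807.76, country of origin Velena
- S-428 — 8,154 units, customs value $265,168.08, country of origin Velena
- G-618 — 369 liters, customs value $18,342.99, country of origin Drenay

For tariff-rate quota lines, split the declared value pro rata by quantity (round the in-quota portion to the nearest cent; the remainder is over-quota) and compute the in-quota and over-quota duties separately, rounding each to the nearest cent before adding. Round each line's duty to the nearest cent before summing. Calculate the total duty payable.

$228,126.84

Line 1 (R-149, Velena, 3,071 m², $394,807.76):
Base rate for R-149 is $7.82/m².
Additional duty on R-149 from Velena: +41.4% ad valorem. Applied ad valorem rate = 41.4%.
Duty = $394,807.76 × 41.4% + 3,071 × $7.82 = $187,465.63.
Line 2 (S-428, Velena, 8,154 units, $265,168.08):
Code S-428 is under a tariff-rate quota (threshold 4,110 units). In-quota: 4,110 units at 10%; over-quota: 4,044 units at 19.5%.
Pro-rata value split: in-quota = $265,168.08 × 4,110/8,154 = $133,657.20; over-quota = $265,168.08 − $133,657.20 = $131,510.88.
In-quota duty = $133,657.20 × 10% = $13,365.72. Over-quota duty = $131,510.88 × 19.5% = $25,644.62.
Line duty = $13,365.72 + $25,644.62 = $39,010.34.
Line 3 (G-618, Drenay, 369 liters, $18,342.99):
Base rate for G-618 is 13% + $2.20/liter.
Origin Drenay qualifies under the Tyrune–Drenay agreement and G-618 is covered: preferential rate 9% applies instead.
The additional-duty order on G-618 targets Velena, not Drenay; it does not apply.
Duty = $18,342.99 × 9% = $1,650.87.
Total = $187,465.63 + $39,010.34 + $1,650.87 = $228,126.84.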